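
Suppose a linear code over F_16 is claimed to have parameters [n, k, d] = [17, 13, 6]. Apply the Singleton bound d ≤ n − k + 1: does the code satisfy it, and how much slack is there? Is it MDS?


Singleton RHS = n − k + 1 = 5, slack = -1, bound violated (no such code; not MDS).

Singleton bound: d ≤ n − k + 1.
Here n = 17, k = 13, so n − k + 1 = 5.
Given d = 6, check d ≤ 5: NO.
Slack = (n − k + 1) − d = -1.
The slack is negative: d = 6 exceeds n − k + 1 = 5 by 1, so the Singleton bound is violated and no linear [17, 13, 6]_16 code can exist. In particular it is not MDS (MDS requires d = n − k + 1 exactly).
Description: the claimed parameters are [17, 13, 6]_16; such a code would be impossible (violates the Singleton bound).


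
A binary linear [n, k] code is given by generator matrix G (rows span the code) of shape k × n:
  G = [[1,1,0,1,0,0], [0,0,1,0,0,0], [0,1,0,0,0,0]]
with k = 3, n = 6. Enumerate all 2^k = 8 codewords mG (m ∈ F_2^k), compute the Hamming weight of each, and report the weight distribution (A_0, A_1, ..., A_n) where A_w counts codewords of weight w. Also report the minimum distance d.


Weight distribution: A_0 = 1, A_1 = 2, A_2 = 2, A_3 = 2, A_4 = 1. Minimum distance d = 1.

Enumerate all 2^3 = 8 messages m ∈ F_2^3.
For each, compute codeword c = mG in F_2^6, then tally its weight.
  m = 000 → c = 000000, weight = 0.
  m = 100 → c = 110100, weight = 3.
  m = 010 → c = 001000, weight = 1.
  m = 110 → c = 111100, weight = 4.
  m = 001 → c = 010000, weight = 1.
  m = 101 → c = 100100, weight = 2.
  m = 011 → c = 011000, weight = 2.
  m = 111 → c = 101100, weight = 3.
Tally weights:
  weight 0: 1 codewords.
  weight 1: 2 codewords.
  weight 2: 2 codewords.
  weight 3: 2 codewords.
  weight 4: 1 codewords.
Minimum distance d = smallest w > 0 with A_w > 0 = 1.
Sanity: Σ A_w = 8 = 2^3 = 8 ✓.


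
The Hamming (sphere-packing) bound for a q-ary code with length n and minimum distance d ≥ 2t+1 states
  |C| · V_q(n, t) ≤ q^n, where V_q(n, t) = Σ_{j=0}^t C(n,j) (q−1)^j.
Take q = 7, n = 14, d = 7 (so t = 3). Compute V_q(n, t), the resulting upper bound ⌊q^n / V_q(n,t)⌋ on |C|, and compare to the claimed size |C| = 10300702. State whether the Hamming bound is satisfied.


V_q(n, t) = 81985, q^n = 678223072849, Hamming bound = 8272526, |C| = 10300702 > bound (violated).

Step 1: Compute V_q(n, t) = Σ_{j=0}^3 C(n, j) (q−1)^j.
  j = 0: C(14,0)·(6)^0 = 1·1 = 1.
  j = 1: C(14,1)·(6)^1 = 14·6 = 84.
  j = 2: C(14,2)·(6)^2 = 91·36 = 3276.
  j = 3: C(14,3)·(6)^3 = 364·216 = 78624.
  V_q(n, t) = 1 + 84 + 3276 + 78624 = 81985.
Step 2: q^n = 7^14 = 678223072849.
Step 3: Hamming bound ⌊q^n / V_q(n,t)⌋ = ⌊678223072849/81985⌋ = 8272526.
Step 4: Compare |C| = 10300702 to 8272526: violated.
The claimed |C| lies above the Hamming bound, so no 7-ary code of length 14 with d ≥ 7 can have 10300702 codewords.


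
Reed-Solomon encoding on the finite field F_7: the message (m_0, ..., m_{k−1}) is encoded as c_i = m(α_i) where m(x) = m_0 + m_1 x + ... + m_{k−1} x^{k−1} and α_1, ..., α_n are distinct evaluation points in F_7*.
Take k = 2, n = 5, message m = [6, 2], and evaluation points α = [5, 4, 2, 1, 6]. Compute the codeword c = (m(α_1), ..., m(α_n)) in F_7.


c = [2, 0, 3, 1, 4]

Message polynomial: m(x) = 6 + 2·x (mod 7).
For each evaluation point α_i, compute m(α_i) mod 7:
  α_1 = 5: Horner steps 2 → 2, so m(5) = 2.
  α_2 = 4: Horner steps 2 → 0, so m(4) = 0.
  α_3 = 2: Horner steps 2 → 3, so m(2) = 3.
  α_4 = 1: Horner steps 2 → 1, so m(1) = 1.
  α_5 = 6: Horner steps 2 → 4, so m(6) = 4.
Codeword c = [2, 0, 3, 1, 4] ∈ F_7^5.


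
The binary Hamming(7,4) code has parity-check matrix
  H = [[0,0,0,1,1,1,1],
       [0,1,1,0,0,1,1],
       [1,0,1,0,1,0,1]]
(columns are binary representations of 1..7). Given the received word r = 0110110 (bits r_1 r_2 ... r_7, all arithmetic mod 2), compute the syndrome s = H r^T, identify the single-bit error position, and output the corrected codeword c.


s = (0, 1, 0)^T, error position = 2, corrected codeword c = 0010110

Compute s = H r^T mod 2 one row at a time:
  s_1 = 0 + 1 + 1 + 0 = 2 ≡ 0 (mod 2).
  s_2 = 1 + 1 + 1 + 0 = 3 ≡ 1 (mod 2).
  s_3 = 0 + 1 + 1 + 0 = 2 ≡ 0 (mod 2).
s = (0, 1, 0)^T — this equals column 2 of H (binary 010), so error is at position 2.
Correct: flip bit 2 of r = 0110110 to get c = 0010110.


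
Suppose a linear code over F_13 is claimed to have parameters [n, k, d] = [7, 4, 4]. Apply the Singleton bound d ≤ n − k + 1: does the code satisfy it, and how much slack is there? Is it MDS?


Singleton RHS = n − k + 1 = 4, slack = 0, bound satisfied, MDS.

Singleton bound: d ≤ n − k + 1.
Here n = 7, k = 4, so n − k + 1 = 4.
Given d = 4, check d ≤ 4: YES.
Slack = (n − k + 1) − d = 0.
The code is MDS (slack = 0).
Description: the claimed parameters are [7, 4, 4]_13; such a code would be MDS (meets Singleton bound).


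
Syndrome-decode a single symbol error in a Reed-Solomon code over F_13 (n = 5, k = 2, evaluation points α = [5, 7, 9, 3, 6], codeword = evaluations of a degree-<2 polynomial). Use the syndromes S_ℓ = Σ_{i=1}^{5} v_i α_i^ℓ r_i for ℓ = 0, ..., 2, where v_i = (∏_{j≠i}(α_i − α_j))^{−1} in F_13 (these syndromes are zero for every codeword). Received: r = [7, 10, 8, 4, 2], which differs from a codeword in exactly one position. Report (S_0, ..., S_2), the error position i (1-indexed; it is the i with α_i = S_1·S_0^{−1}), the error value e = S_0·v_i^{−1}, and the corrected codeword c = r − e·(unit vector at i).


S = (8, 7, 11), error at position 3, error magnitude e = 8, c = [7, 10, 0, 4, 2].

Step 1: column multipliers v_i = (∏_{j≠i}(α_i − α_j))^{−1} mod 13.
  i = 1 (α = 5): (5−7)(5−9)(5−3)(5−6) = (−2)·(−4)·2·(−1) = −16 ≡ 10, so v_1 = 10^{−1} = 4 (mod 13).
  i = 2 (α = 7): (7−5)(7−9)(7−3)(7−6) = 2·(−2)·4·1 = −16 ≡ 10, so v_2 = 10^{−1} = 4 (mod 13).
  i = 3 (α = 9): (9−5)(9−7)(9−3)(9−6) = 4·2·6·3 = 144 ≡ 1, so v_3 = 1^{−1} = 1 (mod 13).
  i = 4 (α = 3): (3−5)(3−7)(3−9)(3−6) = (−2)·(−4)·(−6)·(−3) = 144 ≡ 1, so v_4 = 1^{−1} = 1 (mod 13).
  i = 5 (α = 6): (6−5)(6−7)(6−9)(6−3) = 1·(−1)·(−3)·3 = 9 ≡ 9, so v_5 = 9^{−1} = 3 (mod 13).
  v = [4, 4, 1, 1, 3].
Step 2: syndromes of r = [7, 10, 8, 4, 2] (all sums mod 13).
  S_0 = Σ v_i r_i = 4·7 + 4·10 + 1·8 + 1·4 + 3·2 = 86 ≡ 8.
  S_1 = Σ v_i α_i r_i = 4·5·7 + 4·7·10 + 1·9·8 + 1·3·4 + 3·6·2 = 540 ≡ 7.
  α_i^2 mod 13 = [12, 10, 3, 9, 10].
  S_2 = Σ v_i α_i^2 r_i = 4·12·7 + 4·10·10 + 1·3·8 + 1·9·4 + 3·10·2 = 856 ≡ 11.
  S = (8, 7, 11) ≠ 0, so r is not a codeword (an error is present).
Step 3: locate the error. For a single error e at position i, S_ℓ = v_i·e·α_i^ℓ, so α_err = S_1/S_0.
  S_0^{−1} = 8^{−1} = 5 (mod 13), so α_err = 7·5 = 35 ≡ 9 = α_3. Error position i = 3.
  Consistency check: S_2/S_1 = 11·2 = 22 ≡ 9 = α_err ✓ (single-error assumption holds).
Step 4: error magnitude e = S_0/v_3 = S_0·∏_{j≠3}(α_3 − α_j) = 8·1 = 8 ≡ 8 (mod 13).
Step 5: correct position 3: c_3 = r_3 − e = 8 − 8 ≡ 0 (mod 13). Hence c = [7, 10, 0, 4, 2].
  Check: interpolating c through the α_i gives m(x) = 6 + 8·x (degree < 2) with m(α_i) = c_i for every i, so c is indeed a codeword.


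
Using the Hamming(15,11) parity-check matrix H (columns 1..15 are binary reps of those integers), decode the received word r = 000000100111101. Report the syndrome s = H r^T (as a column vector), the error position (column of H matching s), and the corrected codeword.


s = (1, 0, 0, 0)^T, error position = 8, corrected codeword c = 000000110111101

Compute s = H r^T mod 2 one row at a time:
  s_1 = 0 + 0 + 1 + 1 + 1 + 1 + 0 + 1 = 5 ≡ 1 (mod 2).
  s_2 = 0 + 0 + 0 + 1 + 1 + 1 + 0 + 1 = 4 ≡ 0 (mod 2).
  s_3 = 0 + 0 + 0 + 1 + 1 + 1 + 0 + 1 = 4 ≡ 0 (mod 2).
  s_4 = 0 + 0 + 0 + 1 + 0 + 1 + 1 + 1 = 4 ≡ 0 (mod 2).
s = (1, 0, 0, 0)^T — this equals column 8 of H (binary 1000), so error is at position 8.
Correct: flip bit 8 of r = 000000100111101 to get c = 000000110111101.


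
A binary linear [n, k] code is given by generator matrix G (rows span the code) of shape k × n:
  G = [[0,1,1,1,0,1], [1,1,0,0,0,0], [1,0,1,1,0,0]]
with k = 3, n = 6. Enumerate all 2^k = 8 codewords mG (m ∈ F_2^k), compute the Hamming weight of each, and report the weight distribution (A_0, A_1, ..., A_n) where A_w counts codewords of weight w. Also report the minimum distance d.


Weight distribution: A_0 = 1, A_1 = 1, A_2 = 1, A_3 = 3, A_4 = 2. Minimum distance d = 1.

Enumerate all 2^3 = 8 messages m ∈ F_2^3.
For each, compute codeword c = mG in F_2^6, then tally its weight.
  m = 000 → c = 000000, weight = 0.
  m = 100 → c = 011101, weight = 4.
  m = 010 → c = 110000, weight = 2.
  m = 110 → c = 101101, weight = 4.
  m = 001 → c = 101100, weight = 3.
  m = 101 → c = 110001, weight = 3.
  m = 011 → c = 011100, weight = 3.
  m = 111 → c = 000001, weight = 1.
Tally weights:
  weight 0: 1 codewords.
  weight 1: 1 codewords.
  weight 2: 1 codewords.
  weight 3: 3 codewords.
  weight 4: 2 codewords.
Minimum distance d = smallest w > 0 with A_w > 0 = 1.
Sanity: Σ A_w = 8 = 2^3 = 8 ✓.


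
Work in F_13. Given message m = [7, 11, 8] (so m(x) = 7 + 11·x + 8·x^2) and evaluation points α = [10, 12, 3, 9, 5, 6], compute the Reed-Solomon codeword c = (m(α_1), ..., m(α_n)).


c = [7, 4, 8, 0, 2, 10]

Message polynomial: m(x) = 7 + 11·x + 8·x^2 (mod 13).
For each evaluation point α_i, compute m(α_i) mod 13:
  α_1 = 10: Horner steps 8 → 0 → 7, so m(10) = 7.
  α_2 = 12: Horner steps 8 → 3 → 4, so m(12) = 4.
  α_3 = 3: Horner steps 8 → 9 → 8, so m(3) = 8.
  α_4 = 9: Horner steps 8 → 5 → 0, so m(9) = 0.
  α_5 = 5: Horner steps 8 → 12 → 2, so m(5) = 2.
  α_6 = 6: Horner steps 8 → 7 → 10, so m(6) = 10.
Codeword c = [7, 4, 8, 0, 2, 10] ∈ F_13^6.


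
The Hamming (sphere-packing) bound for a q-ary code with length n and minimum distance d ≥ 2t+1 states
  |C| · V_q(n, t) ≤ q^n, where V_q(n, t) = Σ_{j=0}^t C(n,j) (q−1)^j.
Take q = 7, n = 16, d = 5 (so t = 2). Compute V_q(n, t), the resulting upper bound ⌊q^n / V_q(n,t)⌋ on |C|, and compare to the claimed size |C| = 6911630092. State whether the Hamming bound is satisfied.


V_q(n, t) = 4417, q^n = 33232930569601, Hamming bound = 7523869270, |C| = 6911630092 ≤ bound (satisfied).

Step 1: Compute V_q(n, t) = Σ_{j=0}^2 C(n, j) (q−1)^j.
  j = 0: C(16,0)·(6)^0 = 1·1 = 1.
  j = 1: C(16,1)·(6)^1 = 16·6 = 96.
  j = 2: C(16,2)·(6)^2 = 120·36 = 4320.
  V_q(n, t) = 1 + 96 + 4320 = 4417.
Step 2: q^n = 7^16 = 33232930569601.
Step 3: Hamming bound ⌊q^n / V_q(n,t)⌋ = ⌊33232930569601/4417⌋ = 7523869270.
Step 4: Compare |C| = 6911630092 to 7523869270: satisfied.
The claimed |C| lies below the Hamming bound.


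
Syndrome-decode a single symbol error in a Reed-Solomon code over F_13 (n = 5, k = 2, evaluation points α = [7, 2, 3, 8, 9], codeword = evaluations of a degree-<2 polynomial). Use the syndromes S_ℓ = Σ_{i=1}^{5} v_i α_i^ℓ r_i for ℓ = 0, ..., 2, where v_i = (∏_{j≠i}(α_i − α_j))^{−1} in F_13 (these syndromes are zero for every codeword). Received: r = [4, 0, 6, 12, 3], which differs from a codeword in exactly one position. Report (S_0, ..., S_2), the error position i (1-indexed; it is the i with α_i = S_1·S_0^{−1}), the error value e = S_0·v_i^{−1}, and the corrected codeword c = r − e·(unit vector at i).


S = (6, 9, 7), error at position 4, error magnitude e = 2, c = [4, 0, 6, 10, 3].

Step 1: column multipliers v_i = (∏_{j≠i}(α_i − α_j))^{−1} mod 13.
  i = 1 (α = 7): (7−2)(7−3)(7−8)(7−9) = 5·4·(−1)·(−2) = 40 ≡ 1, so v_1 = 1^{−1} = 1 (mod 13).
  i = 2 (α = 2): (2−7)(2−3)(2−8)(2−9) = (−5)·(−1)·(−6)·(−7) = 210 ≡ 2, so v_2 = 2^{−1} = 7 (mod 13).
  i = 3 (α = 3): (3−7)(3−2)(3−8)(3−9) = (−4)·1·(−5)·(−6) = −120 ≡ 10, so v_3 = 10^{−1} = 4 (mod 13).
  i = 4 (α = 8): (8−7)(8−2)(8−3)(8−9) = 1·6·5·(−1) = −30 ≡ 9, so v_4 = 9^{−1} = 3 (mod 13).
  i = 5 (α = 9): (9−7)(9−2)(9−3)(9−8) = 2·7·6·1 = 84 ≡ 6, so v_5 = 6^{−1} = 11 (mod 13).
  v = [1, 7, 4, 3, 11].
Step 2: syndromes of r = [4, 0, 6, 12, 3] (all sums mod 13).
  S_0 = Σ v_i r_i = 1·4 + 7·0 + 4·6 + 3·12 + 11·3 = 97 ≡ 6.
  S_1 = Σ v_i α_i r_i = 1·7·4 + 7·2·0 + 4·3·6 + 3·8·12 + 11·9·3 = 685 ≡ 9.
  α_i^2 mod 13 = [10, 4, 9, 12, 3].
  S_2 = Σ v_i α_i^2 r_i = 1·10·4 + 7·4·0 + 4·9·6 + 3·12·12 + 11·3·3 = 787 ≡ 7.
  S = (6, 9, 7) ≠ 0, so r is not a codeword (an error is present).
Step 3: locate the error. For a single error e at position i, S_ℓ = v_i·e·α_i^ℓ, so α_err = S_1/S_0.
  S_0^{−1} = 6^{−1} = 11 (mod 13), so α_err = 9·11 = 99 ≡ 8 = α_4. Error position i = 4.
  Consistency check: S_2/S_1 = 7·3 = 21 ≡ 8 = α_err ✓ (single-error assumption holds).
Step 4: error magnitude e = S_0/v_4 = S_0·∏_{j≠4}(α_4 − α_j) = 6·9 = 54 ≡ 2 (mod 13).
Step 5: correct position 4: c_4 = r_4 − e = 12 − 2 ≡ 10 (mod 13). Hence c = [4, 0, 6, 10, 3].
  Check: interpolating c through the α_i gives m(x) = 1 + 6·x (degree < 2) with m(α_i) = c_i for every i, so c is indeed a codeword.


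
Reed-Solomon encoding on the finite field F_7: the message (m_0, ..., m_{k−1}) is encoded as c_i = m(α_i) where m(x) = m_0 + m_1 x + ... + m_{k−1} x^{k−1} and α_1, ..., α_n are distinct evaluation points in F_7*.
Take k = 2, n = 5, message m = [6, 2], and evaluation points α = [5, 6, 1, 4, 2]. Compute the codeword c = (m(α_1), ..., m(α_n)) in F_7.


c = [2, 4, 1, 0, 3]

Message polynomial: m(x) = 6 + 2·x (mod 7).
For each evaluation point α_i, compute m(α_i) mod 7:
  α_1 = 5: Horner steps 2 → 2, so m(5) = 2.
  α_2 = 6: Horner steps 2 → 4, so m(6) = 4.
  α_3 = 1: Horner steps 2 → 1, so m(1) = 1.
  α_4 = 4: Horner steps 2 → 0, so m(4) = 0.
  α_5 = 2: Horner steps 2 → 3, so m(2) = 3.
Codeword c = [2, 4, 1, 0, 3] ∈ F_7^5.


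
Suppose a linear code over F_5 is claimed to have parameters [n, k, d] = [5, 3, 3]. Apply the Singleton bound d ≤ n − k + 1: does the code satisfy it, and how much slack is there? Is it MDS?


Singleton RHS = n − k + 1 = 3, slack = 0, bound satisfied, MDS.

Singleton bound: d ≤ n − k + 1.
Here n = 5, k = 3, so n − k + 1 = 3.
Given d = 3, check d ≤ 3: YES.
Slack = (n − k + 1) − d = 0.
The code is MDS (slack = 0).
Description: the claimed parameters are [5, 3, 3]_5; such a code would be MDS (meets Singleton bound).


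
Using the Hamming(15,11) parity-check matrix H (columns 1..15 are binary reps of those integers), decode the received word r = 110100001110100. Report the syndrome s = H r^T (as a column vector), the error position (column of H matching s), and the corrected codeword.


s = (0, 0, 1, 0)^T, error position = 2, corrected codeword c = 100100001110100

Compute s = H r^T mod 2 one row at a time:
  s_1 = 0 + 1 + 1 + 1 + 0 + 1 + 0 + 0 = 4 ≡ 0 (mod 2).
  s_2 = 1 + 0 + 0 + 0 + 0 + 1 + 0 + 0 = 2 ≡ 0 (mod 2).
  s_3 = 1 + 0 + 0 + 0 + 1 + 1 + 0 + 0 = 3 ≡ 1 (mod 2).
  s_4 = 1 + 0 + 0 + 0 + 1 + 1 + 1 + 0 = 4 ≡ 0 (mod 2).
s = (0, 0, 1, 0)^T — this equals column 2 of H (binary 0010), so error is at position 2.
Correct: flip bit 2 of r = 110100001110100 to get c = 100100001110100.


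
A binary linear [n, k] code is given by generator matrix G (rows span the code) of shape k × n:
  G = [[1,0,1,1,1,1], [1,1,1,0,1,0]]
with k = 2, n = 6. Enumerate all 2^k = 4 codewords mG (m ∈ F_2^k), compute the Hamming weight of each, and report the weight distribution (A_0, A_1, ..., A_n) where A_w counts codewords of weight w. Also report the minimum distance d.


Weight distribution: A_0 = 1, A_3 = 1, A_4 = 1, A_5 = 1. Minimum distance d = 3.

Enumerate all 2^2 = 4 messages m ∈ F_2^2.
For each, compute codeword c = mG in F_2^6, then tally its weight.
  m = 00 → c = 000000, weight = 0.
  m = 10 → c = 101111, weight = 5.
  m = 01 → c = 111010, weight = 4.
  m = 11 → c = 010101, weight = 3.
Tally weights:
  weight 0: 1 codewords.
  weight 3: 1 codewords.
  weight 4: 1 codewords.
  weight 5: 1 codewords.
Minimum distance d = smallest w > 0 with A_w > 0 = 3.
Sanity: Σ A_w = 4 = 2^2 = 4 ✓.


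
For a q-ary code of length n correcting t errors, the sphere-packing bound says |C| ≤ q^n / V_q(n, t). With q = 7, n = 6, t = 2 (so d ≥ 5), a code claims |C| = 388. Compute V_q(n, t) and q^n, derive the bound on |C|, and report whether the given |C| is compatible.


V_q(n, t) = 577, q^n = 117649, Hamming bound = 203, |C| = 388 > bound (violated).

Step 1: Compute V_q(n, t) = Σ_{j=0}^2 C(n, j) (q−1)^j.
  j = 0: C(6,0)·(6)^0 = 1·1 = 1.
  j = 1: C(6,1)·(6)^1 = 6·6 = 36.
  j = 2: C(6,2)·(6)^2 = 15·36 = 540.
  V_q(n, t) = 1 + 36 + 540 = 577.
Step 2: q^n = 7^6 = 117649.
Step 3: Hamming bound ⌊q^n / V_q(n,t)⌋ = ⌊117649/577⌋ = 203.
Step 4: Compare |C| = 388 to 203: violated.
The claimed |C| lies above the Hamming bound, so no 7-ary code of length 6 with d ≥ 5 can have 388 codewords.


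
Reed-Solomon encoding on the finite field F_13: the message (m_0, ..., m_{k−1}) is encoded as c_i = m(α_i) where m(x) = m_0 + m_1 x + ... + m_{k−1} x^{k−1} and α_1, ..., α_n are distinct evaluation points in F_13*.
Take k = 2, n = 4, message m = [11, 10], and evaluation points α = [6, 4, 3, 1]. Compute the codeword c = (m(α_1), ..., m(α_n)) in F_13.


c = [6, 12, 2, 8]

Message polynomial: m(x) = 11 + 10·x (mod 13).
For each evaluation point α_i, compute m(α_i) mod 13:
  α_1 = 6: Horner steps 10 → 6, so m(6) = 6.
  α_2 = 4: Horner steps 10 → 12, so m(4) = 12.
  α_3 = 3: Horner steps 10 → 2, so m(3) = 2.
  α_4 = 1: Horner steps 10 → 8, so m(1) = 8.
Codeword c = [6, 12, 2, 8] ∈ F_13^4.


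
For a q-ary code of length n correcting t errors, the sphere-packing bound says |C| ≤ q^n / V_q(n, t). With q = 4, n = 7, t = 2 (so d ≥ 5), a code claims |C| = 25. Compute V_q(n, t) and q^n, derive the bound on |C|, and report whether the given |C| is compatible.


V_q(n, t) = 211, q^n = 16384, Hamming bound = 77, |C| = 25 ≤ bound (satisfied).

Step 1: Compute V_q(n, t) = Σ_{j=0}^2 C(n, j) (q−1)^j.
  j = 0: C(7,0)·(3)^0 = 1·1 = 1.
  j = 1: C(7,1)·(3)^1 = 7·3 = 21.
  j = 2: C(7,2)·(3)^2 = 21·9 = 189.
  V_q(n, t) = 1 + 21 + 189 = 211.
Step 2: q^n = 4^7 = 16384.
Step 3: Hamming bound ⌊q^n / V_q(n,t)⌋ = ⌊16384/211⌋ = 77.
Step 4: Compare |C| = 25 to 77: satisfied.
The claimed |C| lies below the Hamming bound.


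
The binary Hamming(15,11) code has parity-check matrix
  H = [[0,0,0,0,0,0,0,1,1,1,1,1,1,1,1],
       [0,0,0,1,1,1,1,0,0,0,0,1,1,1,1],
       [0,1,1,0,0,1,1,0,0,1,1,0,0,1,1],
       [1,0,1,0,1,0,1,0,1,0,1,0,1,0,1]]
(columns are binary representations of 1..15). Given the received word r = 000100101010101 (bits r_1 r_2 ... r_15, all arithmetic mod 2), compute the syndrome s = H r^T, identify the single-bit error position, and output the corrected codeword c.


s = (0, 0, 1, 1)^T, error position = 3, corrected codeword c = 001100101010101

Compute s = H r^T mod 2 one row at a time:
  s_1 = 0 + 1 + 0 + 1 + 0 + 1 + 0 + 1 = 4 ≡ 0 (mod 2).
  s_2 = 1 + 0 + 0 + 1 + 0 + 1 + 0 + 1 = 4 ≡ 0 (mod 2).
  s_3 = 0 + 0 + 0 + 1 + 0 + 1 + 0 + 1 = 3 ≡ 1 (mod 2).
  s_4 = 0 + 0 + 0 + 1 + 1 + 1 + 1 + 1 = 5 ≡ 1 (mod 2).
s = (0, 0, 1, 1)^T — this equals column 3 of H (binary 0011), so error is at position 3.
Correct: flip bit 3 of r = 000100101010101 to get c = 001100101010101.


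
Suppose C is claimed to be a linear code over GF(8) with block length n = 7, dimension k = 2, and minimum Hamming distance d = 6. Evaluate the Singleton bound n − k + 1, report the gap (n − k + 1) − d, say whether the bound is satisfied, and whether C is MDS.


Singleton RHS = n − k + 1 = 6, slack = 0, bound satisfied, MDS.

Singleton bound: d ≤ n − k + 1.
Here n = 7, k = 2, so n − k + 1 = 6.
Given d = 6, check d ≤ 6: YES.
Slack = (n − k + 1) − d = 0.
The code is MDS (slack = 0).
Description: the claimed parameters are [7, 2, 6]_8; such a code would be MDS (meets Singleton bound).


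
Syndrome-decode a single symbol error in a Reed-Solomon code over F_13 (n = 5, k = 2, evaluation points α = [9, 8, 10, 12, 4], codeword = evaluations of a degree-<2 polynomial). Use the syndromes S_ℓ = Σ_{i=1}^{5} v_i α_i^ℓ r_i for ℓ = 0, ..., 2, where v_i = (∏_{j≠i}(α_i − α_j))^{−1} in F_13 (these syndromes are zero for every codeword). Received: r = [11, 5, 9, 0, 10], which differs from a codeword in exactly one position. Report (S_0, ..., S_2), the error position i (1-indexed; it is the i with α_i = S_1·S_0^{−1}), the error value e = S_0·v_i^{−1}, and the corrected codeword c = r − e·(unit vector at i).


S = (2, 5, 6), error at position 1, error magnitude e = 4, c = [7, 5, 9, 0, 10].

Step 1: column multipliers v_i = (∏_{j≠i}(α_i − α_j))^{−1} mod 13.
  i = 1 (α = 9): (9−8)(9−10)(9−12)(9−4) = 1·(−1)·(−3)·5 = 15 ≡ 2, so v_1 = 2^{−1} = 7 (mod 13).
  i = 2 (α = 8): (8−9)(8−10)(8−12)(8−4) = (−1)·(−2)·(−4)·4 = −32 ≡ 7, so v_2 = 7^{−1} = 2 (mod 13).
  i = 3 (α = 10): (10−9)(10−8)(10−12)(10−4) = 1·2·(−2)·6 = −24 ≡ 2, so v_3 = 2^{−1} = 7 (mod 13).
  i = 4 (α = 12): (12−9)(12−8)(12−10)(12−4) = 3·4·2·8 = 192 ≡ 10, so v_4 = 10^{−1} = 4 (mod 13).
  i = 5 (α = 4): (4−9)(4−8)(4−10)(4−12) = (−5)·(−4)·(−6)·(−8) = 960 ≡ 11, so v_5 = 11^{−1} = 6 (mod 13).
  v = [7, 2, 7, 4, 6].
Step 2: syndromes of r = [11, 5, 9, 0, 10] (all sums mod 13).
  S_0 = Σ v_i r_i = 7·11 + 2·5 + 7·9 + 4·0 + 6·10 = 210 ≡ 2.
  S_1 = Σ v_i α_i r_i = 7·9·11 + 2·8·5 + 7·10·9 + 4·12·0 + 6·4·10 = 1643 ≡ 5.
  α_i^2 mod 13 = [3, 12, 9, 1, 3].
  S_2 = Σ v_i α_i^2 r_i = 7·3·11 + 2·12·5 + 7·9·9 + 4·1·0 + 6·3·10 = 1098 ≡ 6.
  S = (2, 5, 6) ≠ 0, so r is not a codeword (an error is present).
Step 3: locate the error. For a single error e at position i, S_ℓ = v_i·e·α_i^ℓ, so α_err = S_1/S_0.
  S_0^{−1} = 2^{−1} = 7 (mod 13), so α_err = 5·7 = 35 ≡ 9 = α_1. Error position i = 1.
  Consistency check: S_2/S_1 = 6·8 = 48 ≡ 9 = α_err ✓ (single-error assumption holds).
Step 4: error magnitude e = S_0/v_1 = S_0·∏_{j≠1}(α_1 − α_j) = 2·2 = 4 ≡ 4 (mod 13).
Step 5: correct position 1: c_1 = r_1 − e = 11 − 4 ≡ 7 (mod 13). Hence c = [7, 5, 9, 0, 10].
  Check: interpolating c through the α_i gives m(x) = 2 + 2·x (degree < 2) with m(α_i) = c_i for every i, so c is indeed a codeword.


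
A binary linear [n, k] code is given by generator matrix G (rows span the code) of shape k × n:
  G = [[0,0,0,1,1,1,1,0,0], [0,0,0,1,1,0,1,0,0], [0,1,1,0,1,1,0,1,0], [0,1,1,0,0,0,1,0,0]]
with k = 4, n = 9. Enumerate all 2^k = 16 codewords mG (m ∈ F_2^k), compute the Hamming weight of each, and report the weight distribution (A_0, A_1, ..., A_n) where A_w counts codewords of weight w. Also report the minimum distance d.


Weight distribution: A_0 = 1, A_1 = 1, A_2 = 1, A_3 = 4, A_4 = 5, A_5 = 3, A_6 = 1. Minimum distance d = 1.

Enumerate all 2^4 = 16 messages m ∈ F_2^4.
For each, compute codeword c = mG in F_2^9, then tally its weight.
  m = 0000 → c = 000000000, weight = 0.
  m = 1000 → c = 000111100, weight = 4.
  m = 0100 → c = 000110100, weight = 3.
  m = 1100 → c = 000001000, weight = 1.
  m = 0010 → c = 011011010, weight = 5.
  m = 1010 → c = 011100110, weight = 5.
  m = 0110 → c = 011101110, weight = 6.
  m = 1110 → c = 011010010, weight = 4.
  m = 0001 → c = 011000100, weight = 3.
  m = 1001 → c = 011111000, weight = 5.
  m = 0101 → c = 011110000, weight = 4.
  m = 1101 → c = 011001100, weight = 4.
  m = 0011 → c = 000011110, weight = 4.
  m = 1011 → c = 000100010, weight = 2.
  m = 0111 → c = 000101010, weight = 3.
  m = 1111 → c = 000010110, weight = 3.
Tally weights:
  weight 0: 1 codewords.
  weight 1: 1 codewords.
  weight 2: 1 codewords.
  weight 3: 4 codewords.
  weight 4: 5 codewords.
  weight 5: 3 codewords.
  weight 6: 1 codewords.
Minimum distance d = smallest w > 0 with A_w > 0 = 1.
Sanity: Σ A_w = 16 = 2^4 = 16 ✓.


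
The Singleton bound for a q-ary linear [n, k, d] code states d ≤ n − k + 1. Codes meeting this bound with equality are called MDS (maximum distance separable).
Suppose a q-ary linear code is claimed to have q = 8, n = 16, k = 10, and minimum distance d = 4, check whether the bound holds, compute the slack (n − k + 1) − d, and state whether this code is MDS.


Singleton RHS = n − k + 1 = 7, slack = 3, bound satisfied, not MDS.

Singleton bound: d ≤ n − k + 1.
Here n = 16, k = 10, so n − k + 1 = 7.
Given d = 4, check d ≤ 7: YES.
Slack = (n − k + 1) − d = 3.
The code is NOT MDS (slack = 3 > 0).
Description: the claimed parameters are [16, 10, 4]_8; such a code would be non-MDS.


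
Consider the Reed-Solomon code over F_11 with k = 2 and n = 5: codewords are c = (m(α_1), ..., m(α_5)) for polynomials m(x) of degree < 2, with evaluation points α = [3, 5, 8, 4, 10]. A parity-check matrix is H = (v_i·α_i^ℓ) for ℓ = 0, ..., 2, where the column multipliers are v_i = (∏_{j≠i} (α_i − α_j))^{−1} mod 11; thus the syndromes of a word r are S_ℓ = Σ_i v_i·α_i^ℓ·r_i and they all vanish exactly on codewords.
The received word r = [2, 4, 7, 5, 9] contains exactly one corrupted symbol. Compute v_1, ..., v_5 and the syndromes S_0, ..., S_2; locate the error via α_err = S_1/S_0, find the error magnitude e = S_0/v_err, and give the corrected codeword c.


S = (10, 7, 6), error at position 4, error magnitude e = 2, c = [2, 4, 7, 3, 9].

Step 1: column multipliers v_i = (∏_{j≠i}(α_i − α_j))^{−1} mod 11.
  i = 1 (α = 3): (3−5)(3−8)(3−4)(3−10) = (−2)·(−5)·(−1)·(−7) = 70 ≡ 4, so v_1 = 4^{−1} = 3 (mod 11).
  i = 2 (α = 5): (5−3)(5−8)(5−4)(5−10) = 2·(−3)·1·(−5) = 30 ≡ 8, so v_2 = 8^{−1} = 7 (mod 11).
  i = 3 (α = 8): (8−3)(8−5)(8−4)(8−10) = 5·3·4·(−2) = −120 ≡ 1, so v_3 = 1^{−1} = 1 (mod 11).
  i = 4 (α = 4): (4−3)(4−5)(4−8)(4−10) = 1·(−1)·(−4)·(−6) = −24 ≡ 9, so v_4 = 9^{−1} = 5 (mod 11).
  i = 5 (α = 10): (10−3)(10−5)(10−8)(10−4) = 7·5·2·6 = 420 ≡ 2, so v_5 = 2^{−1} = 6 (mod 11).
  v = [3, 7, 1, 5, 6].
Step 2: syndromes of r = [2, 4, 7, 5, 9] (all sums mod 11).
  S_0 = Σ v_i r_i = 3·2 + 7·4 + 1·7 + 5·5 + 6·9 = 120 ≡ 10.
  S_1 = Σ v_i α_i r_i = 3·3·2 + 7·5·4 + 1·8·7 + 5·4·5 + 6·10·9 = 854 ≡ 7.
  α_i^2 mod 11 = [9, 3, 9, 5, 1].
  S_2 = Σ v_i α_i^2 r_i = 3·9·2 + 7·3·4 + 1·9·7 + 5·5·5 + 6·1·9 = 380 ≡ 6.
  S = (10, 7, 6) ≠ 0, so r is not a codeword (an error is present).
Step 3: locate the error. For a single error e at position i, S_ℓ = v_i·e·α_i^ℓ, so α_err = S_1/S_0.
  S_0^{−1} = 10^{−1} = 10 (mod 11), so α_err = 7·10 = 70 ≡ 4 = α_4. Error position i = 4.
  Consistency check: S_2/S_1 = 6·8 = 48 ≡ 4 = α_err ✓ (single-error assumption holds).
Step 4: error magnitude e = S_0/v_4 = S_0·∏_{j≠4}(α_4 − α_j) = 10·9 = 90 ≡ 2 (mod 11).
Step 5: correct position 4: c_4 = r_4 − e = 5 − 2 ≡ 3 (mod 11). Hence c = [2, 4, 7, 3, 9].
  Check: interpolating c through the α_i gives m(x) = 10 + 1·x (degree < 2) with m(α_i) = c_i for every i, so c is indeed a codeword.


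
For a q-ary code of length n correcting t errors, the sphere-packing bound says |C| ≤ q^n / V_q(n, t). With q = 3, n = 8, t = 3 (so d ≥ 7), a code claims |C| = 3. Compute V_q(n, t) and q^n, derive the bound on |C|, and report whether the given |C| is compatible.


V_q(n, t) = 577, q^n = 6561, Hamming bound = 11, |C| = 3 ≤ bound (satisfied).

Step 1: Compute V_q(n, t) = Σ_{j=0}^3 C(n, j) (q−1)^j.
  j = 0: C(8,0)·(2)^0 = 1·1 = 1.
  j = 1: C(8,1)·(2)^1 = 8·2 = 16.
  j = 2: C(8,2)·(2)^2 = 28·4 = 112.
  j = 3: C(8,3)·(2)^3 = 56·8 = 448.
  V_q(n, t) = 1 + 16 + 112 + 448 = 577.
Step 2: q^n = 3^8 = 6561.
Step 3: Hamming bound ⌊q^n / V_q(n,t)⌋ = ⌊6561/577⌋ = 11.
Step 4: Compare |C| = 3 to 11: satisfied.
The claimed |C| lies below the Hamming bound.


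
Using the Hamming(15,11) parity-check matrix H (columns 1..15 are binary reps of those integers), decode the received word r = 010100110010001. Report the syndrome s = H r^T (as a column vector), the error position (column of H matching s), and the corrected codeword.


s = (1, 1, 0, 1)^T, error position = 13, corrected codeword c = 010100110010101

Compute s = H r^T mod 2 one row at a time:
  s_1 = 1 + 0 + 0 + 1 + 0 + 0 + 0 + 1 = 3 ≡ 1 (mod 2).
  s_2 = 1 + 0 + 0 + 1 + 0 + 0 + 0 + 1 = 3 ≡ 1 (mod 2).
  s_3 = 1 + 0 + 0 + 1 + 0 + 1 + 0 + 1 = 4 ≡ 0 (mod 2).
  s_4 = 0 + 0 + 0 + 1 + 0 + 1 + 0 + 1 = 3 ≡ 1 (mod 2).
s = (1, 1, 0, 1)^T — this equals column 13 of H (binary 1101), so error is at position 13.
Correct: flip bit 13 of r = 010100110010001 to get c = 010100110010101.


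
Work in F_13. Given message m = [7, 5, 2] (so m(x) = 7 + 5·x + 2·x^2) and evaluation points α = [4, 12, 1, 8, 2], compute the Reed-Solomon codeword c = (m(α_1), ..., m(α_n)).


c = [7, 4, 1, 6, 12]

Message polynomial: m(x) = 7 + 5·x + 2·x^2 (mod 13).
For each evaluation point α_i, compute m(α_i) mod 13:
  α_1 = 4: Horner steps 2 → 0 → 7, so m(4) = 7.
  α_2 = 12: Horner steps 2 → 3 → 4, so m(12) = 4.
  α_3 = 1: Horner steps 2 → 7 → 1, so m(1) = 1.
  α_4 = 8: Horner steps 2 → 8 → 6, so m(8) = 6.
  α_5 = 2: Horner steps 2 → 9 → 12, so m(2) = 12.
Codeword c = [7, 4, 1, 6, 12] ∈ F_13^5.


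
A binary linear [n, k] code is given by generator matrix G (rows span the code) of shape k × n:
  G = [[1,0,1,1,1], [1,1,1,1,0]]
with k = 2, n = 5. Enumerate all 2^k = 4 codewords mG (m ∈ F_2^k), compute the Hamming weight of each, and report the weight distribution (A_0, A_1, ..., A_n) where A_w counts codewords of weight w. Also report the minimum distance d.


Weight distribution: A_0 = 1, A_2 = 1, A_4 = 2. Minimum distance d = 2.

Enumerate all 2^2 = 4 messages m ∈ F_2^2.
For each, compute codeword c = mG in F_2^5, then tally its weight.
  m = 00 → c = 00000, weight = 0.
  m = 10 → c = 10111, weight = 4.
  m = 01 → c = 11110, weight = 4.
  m = 11 → c = 01001, weight = 2.
Tally weights:
  weight 0: 1 codewords.
  weight 2: 1 codewords.
  weight 4: 2 codewords.
Minimum distance d = smallest w > 0 with A_w > 0 = 2.
Sanity: Σ A_w = 4 = 2^2 = 4 ✓.


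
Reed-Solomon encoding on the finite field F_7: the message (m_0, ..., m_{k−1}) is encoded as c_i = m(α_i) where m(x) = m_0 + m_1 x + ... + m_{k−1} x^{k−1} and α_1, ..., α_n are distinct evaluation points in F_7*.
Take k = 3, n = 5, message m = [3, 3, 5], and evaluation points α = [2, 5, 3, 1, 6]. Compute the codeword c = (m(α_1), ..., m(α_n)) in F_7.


c = [1, 3, 1, 4, 5]

Message polynomial: m(x) = 3 + 3·x + 5·x^2 (mod 7).
For each evaluation point α_i, compute m(α_i) mod 7:
  α_1 = 2: Horner steps 5 → 6 → 1, so m(2) = 1.
  α_2 = 5: Horner steps 5 → 0 → 3, so m(5) = 3.
  α_3 = 3: Horner steps 5 → 4 → 1, so m(3) = 1.
  α_4 = 1: Horner steps 5 → 1 → 4, so m(1) = 4.
  α_5 = 6: Horner steps 5 → 5 → 5, so m(6) = 5.
Codeword c = [1, 3, 1, 4, 5] ∈ F_7^5.


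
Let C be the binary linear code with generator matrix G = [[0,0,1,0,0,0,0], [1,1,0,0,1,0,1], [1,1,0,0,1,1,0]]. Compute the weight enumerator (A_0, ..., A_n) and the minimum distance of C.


Weight distribution: A_0 = 1, A_1 = 1, A_2 = 1, A_3 = 1, A_4 = 2, A_5 = 2. Minimum distance d = 1.

Enumerate all 2^3 = 8 messages m ∈ F_2^3.
For each, compute codeword c = mG in F_2^7, then tally its weight.
  m = 000 → c = 0000000, weight = 0.
  m = 100 → c = 0010000, weight = 1.
  m = 010 → c = 1100101, weight = 4.
  m = 110 → c = 1110101, weight = 5.
  m = 001 → c = 1100110, weight = 4.
  m = 101 → c = 1110110, weight = 5.
  m = 011 → c = 0000011, weight = 2.
  m = 111 → c = 0010011, weight = 3.
Tally weights:
  weight 0: 1 codewords.
  weight 1: 1 codewords.
  weight 2: 1 codewords.
  weight 3: 1 codewords.
  weight 4: 2 codewords.
  weight 5: 2 codewords.
Minimum distance d = smallest w > 0 with A_w > 0 = 1.
Sanity: Σ A_w = 8 = 2^3 = 8 ✓.


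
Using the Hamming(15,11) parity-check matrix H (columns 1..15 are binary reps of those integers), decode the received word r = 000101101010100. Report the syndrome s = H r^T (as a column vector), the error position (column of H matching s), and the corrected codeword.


s = (1, 0, 1, 0)^T, error position = 10, corrected codeword c = 000101101110100

Compute s = H r^T mod 2 one row at a time:
  s_1 = 0 + 1 + 0 + 1 + 0 + 1 + 0 + 0 = 3 ≡ 1 (mod 2).
  s_2 = 1 + 0 + 1 + 1 + 0 + 1 + 0 + 0 = 4 ≡ 0 (mod 2).
  s_3 = 0 + 0 + 1 + 1 + 0 + 1 + 0 + 0 = 3 ≡ 1 (mod 2).
  s_4 = 0 + 0 + 0 + 1 + 1 + 1 + 1 + 0 = 4 ≡ 0 (mod 2).
s = (1, 0, 1, 0)^T — this equals column 10 of H (binary 1010), so error is at position 10.
Correct: flip bit 10 of r = 000101101010100 to get c = 000101101110100.


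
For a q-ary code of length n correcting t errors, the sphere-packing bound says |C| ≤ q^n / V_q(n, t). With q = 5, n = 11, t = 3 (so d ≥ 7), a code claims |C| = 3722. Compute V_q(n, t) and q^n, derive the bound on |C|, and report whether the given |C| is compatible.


V_q(n, t) = 11485, q^n = 48828125, Hamming bound = 4251, |C| = 3722 ≤ bound (satisfied).

Step 1: Compute V_q(n, t) = Σ_{j=0}^3 C(n, j) (q−1)^j.
  j = 0: C(11,0)·(4)^0 = 1·1 = 1.
  j = 1: C(11,1)·(4)^1 = 11·4 = 44.
  j = 2: C(11,2)·(4)^2 = 55·16 = 880.
  j = 3: C(11,3)·(4)^3 = 165·64 = 10560.
  V_q(n, t) = 1 + 44 + 880 + 10560 = 11485.
Step 2: q^n = 5^11 = 48828125.
Step 3: Hamming bound ⌊q^n / V_q(n,t)⌋ = ⌊48828125/11485⌋ = 4251.
Step 4: Compare |C| = 3722 to 4251: satisfied.
The claimed |C| lies below the Hamming bound.


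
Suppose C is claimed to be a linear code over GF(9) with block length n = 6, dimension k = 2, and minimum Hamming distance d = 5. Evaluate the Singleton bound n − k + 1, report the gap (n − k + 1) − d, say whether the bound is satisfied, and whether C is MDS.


Singleton RHS = n − k + 1 = 5, slack = 0, bound satisfied, MDS.

Singleton bound: d ≤ n − k + 1.
Here n = 6, k = 2, so n − k + 1 = 5.
Given d = 5, check d ≤ 5: YES.
Slack = (n − k + 1) − d = 0.
The code is MDS (slack = 0).
Description: the claimed parameters are [6, 2, 5]_9; such a code would be MDS (meets Singleton bound).


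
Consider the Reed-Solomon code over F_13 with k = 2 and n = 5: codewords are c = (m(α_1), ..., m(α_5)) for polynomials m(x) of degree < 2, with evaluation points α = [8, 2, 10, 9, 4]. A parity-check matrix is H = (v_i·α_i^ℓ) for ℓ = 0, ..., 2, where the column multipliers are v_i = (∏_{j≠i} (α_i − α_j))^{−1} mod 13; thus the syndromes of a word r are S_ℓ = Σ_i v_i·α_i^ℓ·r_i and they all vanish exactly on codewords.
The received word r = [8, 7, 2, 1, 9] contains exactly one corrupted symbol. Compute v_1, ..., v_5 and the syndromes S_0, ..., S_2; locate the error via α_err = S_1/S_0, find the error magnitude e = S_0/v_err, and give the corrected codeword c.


S = (11, 10, 2), error at position 1, error magnitude e = 8, c = [0, 7, 2, 1, 9].

Step 1: column multipliers v_i = (∏_{j≠i}(α_i − α_j))^{−1} mod 13.
  i = 1 (α = 8): (8−2)(8−10)(8−9)(8−4) = 6·(−2)·(−1)·4 = 48 ≡ 9, so v_1 = 9^{−1} = 3 (mod 13).
  i = 2 (α = 2): (2−8)(2−10)(2−9)(2−4) = (−6)·(−8)·(−7)·(−2) = 672 ≡ 9, so v_2 = 9^{−1} = 3 (mod 13).
  i = 3 (α = 10): (10−8)(10−2)(10−9)(10−4) = 2·8·1·6 = 96 ≡ 5, so v_3 = 5^{−1} = 8 (mod 13).
  i = 4 (α = 9): (9−8)(9−2)(9−10)(9−4) = 1·7·(−1)·5 = −35 ≡ 4, so v_4 = 4^{−1} = 10 (mod 13).
  i = 5 (α = 4): (4−8)(4−2)(4−10)(4−9) = (−4)·2·(−6)·(−5) = −240 ≡ 7, so v_5 = 7^{−1} = 2 (mod 13).
  v = [3, 3, 8, 10, 2].
Step 2: syndromes of r = [8, 7, 2, 1, 9] (all sums mod 13).
  S_0 = Σ v_i r_i = 3·8 + 3·7 + 8·2 + 10·1 + 2·9 = 89 ≡ 11.
  S_1 = Σ v_i α_i r_i = 3·8·8 + 3·2·7 + 8·10·2 + 10·9·1 + 2·4·9 = 556 ≡ 10.
  α_i^2 mod 13 = [12, 4, 9, 3, 3].
  S_2 = Σ v_i α_i^2 r_i = 3·12·8 + 3·4·7 + 8·9·2 + 10·3·1 + 2·3·9 = 600 ≡ 2.
  S = (11, 10, 2) ≠ 0, so r is not a codeword (an error is present).
Step 3: locate the error. For a single error e at position i, S_ℓ = v_i·e·α_i^ℓ, so α_err = S_1/S_0.
  S_0^{−1} = 11^{−1} = 6 (mod 13), so α_err = 10·6 = 60 ≡ 8 = α_1. Error position i = 1.
  Consistency check: S_2/S_1 = 2·4 = 8 ≡ 8 = α_err ✓ (single-error assumption holds).
Step 4: error magnitude e = S_0/v_1 = S_0·∏_{j≠1}(α_1 − α_j) = 11·9 = 99 ≡ 8 (mod 13).
Step 5: correct position 1: c_1 = r_1 − e = 8 − 8 ≡ 0 (mod 13). Hence c = [0, 7, 2, 1, 9].
  Check: interpolating c through the α_i gives m(x) = 5 + 1·x (degree < 2) with m(α_i) = c_i for every i, so c is indeed a codeword.


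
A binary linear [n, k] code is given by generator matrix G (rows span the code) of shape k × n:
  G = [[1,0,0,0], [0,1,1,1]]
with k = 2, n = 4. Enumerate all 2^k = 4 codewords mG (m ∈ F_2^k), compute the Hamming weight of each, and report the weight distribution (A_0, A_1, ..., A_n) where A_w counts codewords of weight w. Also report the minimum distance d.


Weight distribution: A_0 = 1, A_1 = 1, A_3 = 1, A_4 = 1. Minimum distance d = 1.

Enumerate all 2^2 = 4 messages m ∈ F_2^2.
For each, compute codeword c = mG in F_2^4, then tally its weight.
  m = 00 → c = 0000, weight = 0.
  m = 10 → c = 1000, weight = 1.
  m = 01 → c = 0111, weight = 3.
  m = 11 → c = 1111, weight = 4.
Tally weights:
  weight 0: 1 codewords.
  weight 1: 1 codewords.
  weight 3: 1 codewords.
  weight 4: 1 codewords.
Minimum distance d = smallest w > 0 with A_w > 0 = 1.
Sanity: Σ A_w = 4 = 2^2 = 4 ✓.


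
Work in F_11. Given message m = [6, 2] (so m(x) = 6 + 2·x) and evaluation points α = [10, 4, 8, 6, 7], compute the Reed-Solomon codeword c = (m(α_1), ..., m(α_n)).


c = [4, 3, 0, 7, 9]

Message polynomial: m(x) = 6 + 2·x (mod 11).
For each evaluation point α_i, compute m(α_i) mod 11:
  α_1 = 10: Horner steps 2 → 4, so m(10) = 4.
  α_2 = 4: Horner steps 2 → 3, so m(4) = 3.
  α_3 = 8: Horner steps 2 → 0, so m(8) = 0.
  α_4 = 6: Horner steps 2 → 7, so m(6) = 7.
  α_5 = 7: Horner steps 2 → 9, so m(7) = 9.
Codeword c = [4, 3, 0, 7, 9] ∈ F_11^5.


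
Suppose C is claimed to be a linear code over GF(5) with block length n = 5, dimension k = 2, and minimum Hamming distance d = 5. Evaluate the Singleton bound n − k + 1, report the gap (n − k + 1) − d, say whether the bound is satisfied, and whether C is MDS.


Singleton RHS = n − k + 1 = 4, slack = -1, bound violated (no such code; not MDS).

Singleton bound: d ≤ n − k + 1.
Here n = 5, k = 2, so n − k + 1 = 4.
Given d = 5, check d ≤ 4: NO.
Slack = (n − k + 1) − d = -1.
The slack is negative: d = 5 exceeds n − k + 1 = 4 by 1, so the Singleton bound is violated and no linear [5, 2, 5]_5 code can exist. In particular it is not MDS (MDS requires d = n − k + 1 exactly).
Description: the claimed parameters are [5, 2, 5]_5; such a code would be impossible (violates the Singleton bound).


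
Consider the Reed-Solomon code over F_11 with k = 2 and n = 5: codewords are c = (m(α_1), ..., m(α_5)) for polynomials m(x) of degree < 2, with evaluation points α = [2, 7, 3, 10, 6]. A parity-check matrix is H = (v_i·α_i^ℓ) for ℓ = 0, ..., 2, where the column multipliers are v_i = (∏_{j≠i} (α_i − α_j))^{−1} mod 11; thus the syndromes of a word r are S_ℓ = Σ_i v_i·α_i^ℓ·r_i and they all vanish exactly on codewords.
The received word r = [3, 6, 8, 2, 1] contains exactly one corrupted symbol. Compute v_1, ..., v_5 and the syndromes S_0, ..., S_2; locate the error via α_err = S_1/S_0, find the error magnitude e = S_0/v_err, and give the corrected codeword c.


S = (3, 8, 3), error at position 4, error magnitude e = 3, c = [3, 6, 8, 10, 1].

Step 1: column multipliers v_i = (∏_{j≠i}(α_i − α_j))^{−1} mod 11.
  i = 1 (α = 2): (2−7)(2−3)(2−10)(2−6) = (−5)·(−1)·(−8)·(−4) = 160 ≡ 6, so v_1 = 6^{−1} = 2 (mod 11).
  i = 2 (α = 7): (7−2)(7−3)(7−10)(7−6) = 5·4·(−3)·1 = −60 ≡ 6, so v_2 = 6^{−1} = 2 (mod 11).
  i = 3 (α = 3): (3−2)(3−7)(3−10)(3−6) = 1·(−4)·(−7)·(−3) = −84 ≡ 4, so v_3 = 4^{−1} = 3 (mod 11).
  i = 4 (α = 10): (10−2)(10−7)(10−3)(10−6) = 8·3·7·4 = 672 ≡ 1, so v_4 = 1^{−1} = 1 (mod 11).
  i = 5 (α = 6): (6−2)(6−7)(6−3)(6−10) = 4·(−1)·3·(−4) = 48 ≡ 4, so v_5 = 4^{−1} = 3 (mod 11).
  v = [2, 2, 3, 1, 3].
Step 2: syndromes of r = [3, 6, 8, 2, 1] (all sums mod 11).
  S_0 = Σ v_i r_i = 2·3 + 2·6 + 3·8 + 1·2 + 3·1 = 47 ≡ 3.
  S_1 = Σ v_i α_i r_i = 2·2·3 + 2·7·6 + 3·3·8 + 1·10·2 + 3·6·1 = 206 ≡ 8.
  α_i^2 mod 11 = [4, 5, 9, 1, 3].
  S_2 = Σ v_i α_i^2 r_i = 2·4·3 + 2·5·6 + 3·9·8 + 1·1·2 + 3·3·1 = 311 ≡ 3.
  S = (3, 8, 3) ≠ 0, so r is not a codeword (an error is present).
Step 3: locate the error. For a single error e at position i, S_ℓ = v_i·e·α_i^ℓ, so α_err = S_1/S_0.
  S_0^{−1} = 3^{−1} = 4 (mod 11), so α_err = 8·4 = 32 ≡ 10 = α_4. Error position i = 4.
  Consistency check: S_2/S_1 = 3·7 = 21 ≡ 10 = α_err ✓ (single-error assumption holds).
Step 4: error magnitude e = S_0/v_4 = S_0·∏_{j≠4}(α_4 − α_j) = 3·1 = 3 ≡ 3 (mod 11).
Step 5: correct position 4: c_4 = r_4 − e = 2 − 3 ≡ 10 (mod 11). Hence c = [3, 6, 8, 10, 1].
  Check: interpolating c through the α_i gives m(x) = 4 + 5·x (degree < 2) with m(α_i) = c_i for every i, so c is indeed a codeword.
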